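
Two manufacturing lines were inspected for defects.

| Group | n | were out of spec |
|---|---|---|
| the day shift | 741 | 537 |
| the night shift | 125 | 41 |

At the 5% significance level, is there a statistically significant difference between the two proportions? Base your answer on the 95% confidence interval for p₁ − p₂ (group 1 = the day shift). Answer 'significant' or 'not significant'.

significant

First, p̂₁ = 537/741 = 0.7247; p̂₂ = 41/125 = 0.3280.
The two standard errors are √(0.7247×0.2753/741) = 0.01641 and √(0.3280×0.6720/125) = 0.04199.
Because the samples are independent, SE_diff = √(0.01641² + 0.04199²) = 0.04508.
Using z* = 1.960 for 95%, ME = 1.960 × 0.04508 = 0.08836.
p̂₁ − p̂₂ = 0.3967; interval 0.3967 ± 0.08836 gives (0.30834, 0.48506).
The interval (0.30834, 0.48506) does not contain 0, so the difference is significant.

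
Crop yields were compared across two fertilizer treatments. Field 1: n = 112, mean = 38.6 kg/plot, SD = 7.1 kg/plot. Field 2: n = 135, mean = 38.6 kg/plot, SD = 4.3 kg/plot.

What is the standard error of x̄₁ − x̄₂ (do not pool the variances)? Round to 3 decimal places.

0.766

Per-group SEs: s₁/√n₁ = 7.1/√112 = 0.6709, s₂/√n₂ = 4.3/√135 = 0.3701.
Unpooled SE of the difference: √(0.45010681 + 0.13697401) = 0.7662.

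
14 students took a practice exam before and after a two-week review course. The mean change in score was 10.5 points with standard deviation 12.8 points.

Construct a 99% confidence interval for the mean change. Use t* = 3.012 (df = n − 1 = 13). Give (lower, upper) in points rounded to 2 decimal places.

Paired design: SE = s_d/√n = 12.8/√14 = 3.4209.
t* = 3.012; margin of error = 3.012 × 3.4209 = 10.3038.
10.5 ± 10.3038 → (0.20, 20.80).

(0.20, 20.80)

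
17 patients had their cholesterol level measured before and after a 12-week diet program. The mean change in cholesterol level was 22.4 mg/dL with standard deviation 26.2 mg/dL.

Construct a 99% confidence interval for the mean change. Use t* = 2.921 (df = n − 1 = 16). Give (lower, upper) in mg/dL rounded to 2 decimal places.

This is a matched-pairs design, so SE = s_d/√n = 26.2/√17 = 6.3544.
Margin = 2.921 × 6.3544 = 18.5612; the interval is 22.4 ± 18.5612 = (3.84, 40.96).

(3.84, 40.96)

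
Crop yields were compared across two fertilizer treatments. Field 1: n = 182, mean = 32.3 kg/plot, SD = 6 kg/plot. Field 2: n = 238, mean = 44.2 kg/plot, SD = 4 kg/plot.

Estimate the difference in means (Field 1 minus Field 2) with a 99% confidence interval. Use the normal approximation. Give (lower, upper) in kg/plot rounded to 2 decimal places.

(-13.23, -10.57)

Standard errors of each mean: 6/√182 = 0.4447 and 4/√238 = 0.2593.
SE(x̄₁ − x̄₂) = √(0.4447² + 0.2593²) = 0.5148 for independent samples with unequal variances.
With z* = 2.576, the margin is 2.576 × 0.5148 = 1.3261.
x̄₁ − x̄₂ = 32.3 − 44.2 = -11.9000; the interval is -11.9000 ± 1.3261 = (-13.23, -10.57).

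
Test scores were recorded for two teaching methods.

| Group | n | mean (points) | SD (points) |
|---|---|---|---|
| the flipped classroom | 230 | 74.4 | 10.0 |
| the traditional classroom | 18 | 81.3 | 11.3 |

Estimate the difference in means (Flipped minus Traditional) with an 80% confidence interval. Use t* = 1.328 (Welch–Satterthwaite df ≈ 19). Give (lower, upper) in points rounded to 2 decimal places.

(-10.54, -3.26)

SE₁ = s₁/√n₁ = 10.0/√230 = 0.6594; SE₂ = 11.3/√18 = 2.6634.
Independent samples, unequal variances: SE_diff = √(SE₁² + SE₂²) = √(0.43480836 + 7.09369956) = 2.7438.
t* = 1.328, so margin of error = 1.328 × 2.7438 = 3.6438.
Difference in means = 74.4 − 81.3 = -6.9000.
-6.9000 ± 3.6438 → (-10.54, -3.26).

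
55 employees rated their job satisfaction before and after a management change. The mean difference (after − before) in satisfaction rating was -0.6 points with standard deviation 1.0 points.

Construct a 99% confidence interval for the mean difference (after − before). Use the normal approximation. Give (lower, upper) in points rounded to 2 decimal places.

This is a matched-pairs design, so SE = s_d/√n = 1.0/√55 = 0.1348.
Margin = 2.576 × 0.1348 = 0.3472; the interval is -0.6 ± 0.3472 = (-0.95, -0.25).

(-0.95, -0.25)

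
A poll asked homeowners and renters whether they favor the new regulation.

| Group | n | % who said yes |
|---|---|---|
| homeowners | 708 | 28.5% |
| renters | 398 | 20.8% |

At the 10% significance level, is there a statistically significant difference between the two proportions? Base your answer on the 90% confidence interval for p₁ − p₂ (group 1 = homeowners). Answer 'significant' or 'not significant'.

Each SE is √(p̂(1−p̂)/n): √(0.2850·0.7150/708) = 0.01697 and √(0.2080·0.7920/398) = 0.02034.
SE(p̂₁ − p̂₂) = √(SE₁² + SE₂²) = √(0.0002879809 + 0.0004137156) = 0.02649, since the two samples are independent.
At 90% confidence z* = 1.645; margin = 1.645 × 0.02649 = 0.04358.
The difference is 0.2850 − 0.2080 = 0.0770, so the interval is 0.0770 ± 0.04358 = (0.03342, 0.12058).
The interval (0.03342, 0.12058) does not contain 0, so the difference is significant.

significant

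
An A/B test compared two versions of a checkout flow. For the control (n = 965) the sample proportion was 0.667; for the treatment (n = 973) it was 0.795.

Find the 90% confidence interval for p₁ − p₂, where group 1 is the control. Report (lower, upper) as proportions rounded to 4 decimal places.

(-0.1608, -0.0952)

The two standard errors are √(0.6670×0.3330/965) = 0.01517 and √(0.7950×0.2050/973) = 0.01294.
Because the samples are independent, SE_diff = √(0.01517² + 0.01294²) = 0.01994.
Using z* = 1.645 for 90%, ME = 1.645 × 0.01994 = 0.03280.
p̂₁ − p̂₂ = -0.1280; interval -0.1280 ± 0.03280 gives (-0.1608, -0.0952).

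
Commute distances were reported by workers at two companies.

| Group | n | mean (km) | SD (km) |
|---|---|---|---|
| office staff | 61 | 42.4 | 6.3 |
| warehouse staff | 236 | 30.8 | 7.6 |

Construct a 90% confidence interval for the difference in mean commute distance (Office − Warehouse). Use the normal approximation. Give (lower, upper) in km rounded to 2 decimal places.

(10.04, 13.16)

Standard errors of each mean: 6.3/√61 = 0.8066 and 7.6/√236 = 0.4947.
SE(x̄₁ − x̄₂) = √(0.8066² + 0.4947²) = 0.9462 for independent samples with unequal variances.
With z* = 1.645, the margin is 1.645 × 0.9462 = 1.5565.
x̄₁ − x̄₂ = 42.4 − 30.8 = 11.6000; the interval is 11.6000 ± 1.5565 = (10.04, 13.16).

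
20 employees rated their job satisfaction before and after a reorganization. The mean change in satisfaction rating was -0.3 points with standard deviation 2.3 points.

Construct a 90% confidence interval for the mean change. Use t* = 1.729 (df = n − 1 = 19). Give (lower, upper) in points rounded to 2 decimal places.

(-1.19, 0.59)

This is a matched-pairs design, so SE = s_d/√n = 2.3/√20 = 0.5143.
Margin = 1.729 × 0.5143 = 0.8892; the interval is -0.3 ± 0.8892 = (-1.19, 0.59).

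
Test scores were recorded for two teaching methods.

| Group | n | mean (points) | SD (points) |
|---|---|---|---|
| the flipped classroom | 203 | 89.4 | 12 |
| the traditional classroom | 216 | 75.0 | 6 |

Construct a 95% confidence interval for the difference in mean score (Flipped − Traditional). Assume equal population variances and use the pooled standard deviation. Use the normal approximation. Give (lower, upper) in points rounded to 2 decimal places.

(12.60, 16.20)

s_p = √[((n₁−1)s₁² + (n₂−1)s₂²)/(n₁+n₂−2)] = √[(202·12² + 215·6²)/417] = 9.3977.
SE = 9.3977·√(1/203 + 1/216) = 0.9187.
With z* = 1.960, margin = 1.960 × 0.9187 = 1.8007.
x̄₁ − x̄₂ = 89.4 − 75.0 = 14.4000; interval 14.4000 ± 1.8007 = (12.60, 16.20).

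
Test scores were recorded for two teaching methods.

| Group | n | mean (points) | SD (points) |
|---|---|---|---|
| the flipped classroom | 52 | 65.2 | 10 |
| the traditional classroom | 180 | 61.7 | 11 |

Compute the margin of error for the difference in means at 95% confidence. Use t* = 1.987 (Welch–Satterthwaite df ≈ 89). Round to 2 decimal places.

Standard errors of each mean: 10/√52 = 1.3868 and 11/√180 = 0.8199.
SE(x̄₁ − x̄₂) = √(1.3868² + 0.8199²) = 1.6110 for independent samples with unequal variances.
With t* = 1.987, the margin is 1.987 × 1.6110 = 3.2011.

3.20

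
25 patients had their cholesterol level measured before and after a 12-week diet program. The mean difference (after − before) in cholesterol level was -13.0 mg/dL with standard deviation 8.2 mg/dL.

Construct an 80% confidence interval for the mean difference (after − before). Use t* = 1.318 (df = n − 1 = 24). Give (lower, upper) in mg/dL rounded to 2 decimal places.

Paired design: SE = s_d/√n = 8.2/√25 = 1.6400.
t* = 1.318; margin of error = 1.318 × 1.6400 = 2.1615.
-13.0 ± 2.1615 → (-15.16, -10.84).

(-15.16, -10.84)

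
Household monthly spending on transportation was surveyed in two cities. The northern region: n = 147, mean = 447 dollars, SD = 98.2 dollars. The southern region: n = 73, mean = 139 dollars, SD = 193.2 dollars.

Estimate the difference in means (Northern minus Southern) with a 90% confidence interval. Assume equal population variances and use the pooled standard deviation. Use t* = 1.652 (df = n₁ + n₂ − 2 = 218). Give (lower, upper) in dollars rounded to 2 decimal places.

(275.58, 340.42)

Pooled variance s_p² = [146·98.2² + 72·193.2²] / (147+73−2) = 18786.2492, so s_p = 137.0629.
SE_diff = s_p·√(1/n₁ + 1/n₂) = 137.0629·√(1/147 + 1/73) = 19.6251.
t* = 1.652; margin = 1.652 × 19.6251 = 32.4207.
Difference = 447 − 139 = 308.0000.
308.0000 ± 32.4207 → (275.58, 340.42).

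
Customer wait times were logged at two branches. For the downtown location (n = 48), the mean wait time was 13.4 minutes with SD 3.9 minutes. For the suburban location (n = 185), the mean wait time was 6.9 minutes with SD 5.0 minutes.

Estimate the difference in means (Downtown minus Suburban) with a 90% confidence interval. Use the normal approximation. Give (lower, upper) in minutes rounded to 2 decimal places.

(5.39, 7.61)

Standard errors of each mean: 3.9/√48 = 0.5629 and 5.0/√185 = 0.3676.
SE(x̄₁ − x̄₂) = √(0.5629² + 0.3676²) = 0.6723 for independent samples with unequal variances.
With z* = 1.645, the margin is 1.645 × 0.6723 = 1.1059.
x̄₁ − x̄₂ = 13.4 − 6.9 = 6.5000; the interval is 6.5000 ± 1.1059 = (5.39, 7.61).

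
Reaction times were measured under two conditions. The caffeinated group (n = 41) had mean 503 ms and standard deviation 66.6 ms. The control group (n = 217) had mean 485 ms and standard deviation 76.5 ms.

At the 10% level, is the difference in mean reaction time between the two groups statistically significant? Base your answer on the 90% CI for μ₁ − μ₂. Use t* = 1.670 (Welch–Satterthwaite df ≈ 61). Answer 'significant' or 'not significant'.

not significant

Per-group SEs: s₁/√n₁ = 66.6/√41 = 10.4012, s₂/√n₂ = 76.5/√217 = 5.1932.
Unpooled SE of the difference: √(108.18496144 + 26.96932624) = 11.6256.
Margin of error = t* · SE = 1.670 × 11.6256 = 19.4148.
x̄₁ − x̄₂ = 503 − 485 = 18.0000.
CI: 18.0000 ± 19.4148 = (-1.4148, 37.4148).
The interval (-1.4148, 37.4148) contains 0, so the difference is not significant.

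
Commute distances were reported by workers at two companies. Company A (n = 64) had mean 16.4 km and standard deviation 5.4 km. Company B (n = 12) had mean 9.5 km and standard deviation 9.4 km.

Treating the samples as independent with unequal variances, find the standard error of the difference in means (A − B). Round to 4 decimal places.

2.7962

SE₁ = s₁/√n₁ = 5.4/√64 = 0.6750; SE₂ = 9.4/√12 = 2.7135.
Independent samples, unequal variances: SE_diff = √(SE₁² + SE₂²) = √(0.455625 + 7.36308225) = 2.7962.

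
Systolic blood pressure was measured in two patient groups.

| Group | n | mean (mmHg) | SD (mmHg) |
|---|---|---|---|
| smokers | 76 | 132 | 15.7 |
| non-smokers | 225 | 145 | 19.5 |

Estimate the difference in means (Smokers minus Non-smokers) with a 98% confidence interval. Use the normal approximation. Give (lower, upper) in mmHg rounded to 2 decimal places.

SE₁ = s₁/√n₁ = 15.7/√76 = 1.8009; SE₂ = 19.5/√225 = 1.3000.
Independent samples, unequal variances: SE_diff = √(SE₁² + SE₂²) = √(3.24324081 + 1.69) = 2.2211.
z* = 2.326, so margin of error = 2.326 × 2.2211 = 5.1663.
Difference in means = 132 − 145 = -13.0000.
-13.0000 ± 5.1663 → (-18.17, -7.83).

(-18.17, -7.83)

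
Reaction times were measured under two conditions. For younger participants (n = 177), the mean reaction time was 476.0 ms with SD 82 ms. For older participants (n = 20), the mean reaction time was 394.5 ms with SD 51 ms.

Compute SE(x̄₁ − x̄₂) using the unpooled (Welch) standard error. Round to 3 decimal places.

SE₁ = s₁/√n₁ = 82/√177 = 6.1635; SE₂ = 51/√20 = 11.4039.
Independent samples, unequal variances: SE_diff = √(SE₁² + SE₂²) = √(37.98873225 + 130.04893521) = 12.9629.

12.963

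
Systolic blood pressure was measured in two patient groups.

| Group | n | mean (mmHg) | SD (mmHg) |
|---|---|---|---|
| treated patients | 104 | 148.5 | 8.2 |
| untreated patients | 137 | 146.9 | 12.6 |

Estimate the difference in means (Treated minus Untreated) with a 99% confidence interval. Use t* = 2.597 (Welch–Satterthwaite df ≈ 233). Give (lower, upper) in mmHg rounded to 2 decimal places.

Per-group SEs: s₁/√n₁ = 8.2/√104 = 0.8041, s₂/√n₂ = 12.6/√137 = 1.0765.
Unpooled SE of the difference: √(0.64657681 + 1.15885225) = 1.3437.
Margin of error = t* · SE = 2.597 × 1.3437 = 3.4896.
x̄₁ − x̄₂ = 148.5 − 146.9 = 1.6000.
CI: 1.6000 ± 3.4896 = (-1.89, 5.09).

(-1.89, 5.09)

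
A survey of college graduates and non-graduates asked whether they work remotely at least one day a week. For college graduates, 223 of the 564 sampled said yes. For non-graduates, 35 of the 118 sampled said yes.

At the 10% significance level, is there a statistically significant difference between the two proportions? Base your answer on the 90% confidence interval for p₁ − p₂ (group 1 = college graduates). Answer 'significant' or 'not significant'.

First, p̂₁ = 223/564 = 0.3954; p̂₂ = 35/118 = 0.2966.
The two standard errors are √(0.3954×0.6046/564) = 0.02059 and √(0.2966×0.7034/118) = 0.04205.
Because the samples are independent, SE_diff = √(0.02059² + 0.04205²) = 0.04682.
Using z* = 1.645 for 90%, ME = 1.645 × 0.04682 = 0.07702.
p̂₁ − p̂₂ = 0.0988; interval 0.0988 ± 0.07702 gives (0.02178, 0.17582).
The interval (0.02178, 0.17582) does not contain 0, so the difference is significant.

significant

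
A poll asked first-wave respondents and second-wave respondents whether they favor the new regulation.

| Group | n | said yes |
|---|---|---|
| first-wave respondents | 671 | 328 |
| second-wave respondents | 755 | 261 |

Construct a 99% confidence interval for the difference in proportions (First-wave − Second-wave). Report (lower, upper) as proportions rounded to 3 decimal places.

(0.076, 0.210)

Sample proportions: 328/671 = 0.4888, 261/755 = 0.3457.
Each SE is √(p̂(1−p̂)/n): √(0.4888·0.5112/671) = 0.01930 and √(0.3457·0.6543/755) = 0.01731.
SE(p̂₁ − p̂₂) = √(SE₁² + SE₂²) = √(0.00037249 + 0.0002996361) = 0.02593, since the two samples are independent.
At 99% confidence z* = 2.576; margin = 2.576 × 0.02593 = 0.06680.
The difference is 0.4888 − 0.3457 = 0.1431, so the interval is 0.1431 ± 0.06680 = (0.076, 0.210).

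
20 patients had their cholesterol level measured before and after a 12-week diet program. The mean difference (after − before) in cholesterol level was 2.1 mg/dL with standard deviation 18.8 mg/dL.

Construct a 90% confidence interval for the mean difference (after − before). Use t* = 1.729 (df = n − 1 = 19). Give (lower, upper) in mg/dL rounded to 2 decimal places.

This is a matched-pairs design, so SE = s_d/√n = 18.8/√20 = 4.2038.
Margin = 1.729 × 4.2038 = 7.2684; the interval is 2.1 ± 7.2684 = (-5.17, 9.37).

(-5.17, 9.37)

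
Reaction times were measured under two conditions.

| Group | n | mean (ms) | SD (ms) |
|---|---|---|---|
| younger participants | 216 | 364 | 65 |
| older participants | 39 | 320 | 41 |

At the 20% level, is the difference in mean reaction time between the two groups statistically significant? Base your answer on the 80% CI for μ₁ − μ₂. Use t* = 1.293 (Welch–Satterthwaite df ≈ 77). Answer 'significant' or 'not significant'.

Standard errors of each mean: 65/√216 = 4.4227 and 41/√39 = 6.5653.
SE(x̄₁ − x̄₂) = √(4.4227² + 6.5653²) = 7.9160 for independent samples with unequal variances.
With t* = 1.293, the margin is 1.293 × 7.9160 = 10.2354.
x̄₁ − x̄₂ = 364 − 320 = 44.0000; the interval is 44.0000 ± 10.2354 = (33.7646, 54.2354).
The interval (33.7646, 54.2354) does not contain 0, so the difference is significant.

significant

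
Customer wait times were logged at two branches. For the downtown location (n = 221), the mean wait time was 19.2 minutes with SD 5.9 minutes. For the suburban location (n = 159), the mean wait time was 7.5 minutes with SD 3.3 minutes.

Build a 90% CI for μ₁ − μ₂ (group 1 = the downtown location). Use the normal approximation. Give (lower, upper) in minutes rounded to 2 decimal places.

(10.92, 12.48)

Standard errors of each mean: 5.9/√221 = 0.3969 and 3.3/√159 = 0.2617.
SE(x̄₁ − x̄₂) = √(0.3969² + 0.2617²) = 0.4754 for independent samples with unequal variances.
With z* = 1.645, the margin is 1.645 × 0.4754 = 0.7820.
x̄₁ − x̄₂ = 19.2 − 7.5 = 11.7000; the interval is 11.7000 ± 0.7820 = (10.92, 12.48).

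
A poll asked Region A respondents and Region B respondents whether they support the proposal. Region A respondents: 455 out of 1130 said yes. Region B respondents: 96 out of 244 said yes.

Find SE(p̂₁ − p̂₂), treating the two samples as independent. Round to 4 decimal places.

0.0345

p̂₁ = 455/1130 = 0.4027 and p̂₂ = 96/244 = 0.3934.
SE₁ = √(p̂₁(1−p̂₁)/n₁) = √(0.4027·0.5973/1130) = 0.01459; SE₂ = √(0.3934·0.6066/244) = 0.03127.
Independent samples: SE of the difference = √(SE₁² + SE₂²) = √(0.0002128681 + 0.0009778129) = 0.03451.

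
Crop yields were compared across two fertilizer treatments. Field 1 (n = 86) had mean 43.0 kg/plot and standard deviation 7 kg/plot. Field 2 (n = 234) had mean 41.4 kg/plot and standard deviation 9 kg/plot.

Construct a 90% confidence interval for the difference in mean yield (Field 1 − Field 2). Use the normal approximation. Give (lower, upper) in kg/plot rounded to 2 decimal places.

SE₁ = s₁/√n₁ = 7/√86 = 0.7548; SE₂ = 9/√234 = 0.5883.
Independent samples, unequal variances: SE_diff = √(SE₁² + SE₂²) = √(0.56972304 + 0.34609689) = 0.9570.
z* = 1.645, so margin of error = 1.645 × 0.9570 = 1.5743.
Difference in means = 43.0 − 41.4 = 1.6000.
1.6000 ± 1.5743 → (0.03, 3.17).

(0.03, 3.17)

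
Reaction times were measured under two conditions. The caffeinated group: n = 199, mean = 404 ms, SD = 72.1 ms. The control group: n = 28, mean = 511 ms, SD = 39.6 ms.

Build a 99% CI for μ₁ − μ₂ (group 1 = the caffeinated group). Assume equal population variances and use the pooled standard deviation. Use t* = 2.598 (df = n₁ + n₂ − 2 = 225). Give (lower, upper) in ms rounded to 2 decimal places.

(-143.19, -70.81)

Pooled variance s_p² = [198·72.1² + 27·39.6²] / (199+28−2) = 4762.7800, so s_p = 69.0129.
SE_diff = s_p·√(1/n₁ + 1/n₂) = 69.0129·√(1/199 + 1/28) = 13.9296.
t* = 2.598; margin = 2.598 × 13.9296 = 36.1891.
Difference = 404 − 511 = -107.0000.
-107.0000 ± 36.1891 → (-143.19, -70.81).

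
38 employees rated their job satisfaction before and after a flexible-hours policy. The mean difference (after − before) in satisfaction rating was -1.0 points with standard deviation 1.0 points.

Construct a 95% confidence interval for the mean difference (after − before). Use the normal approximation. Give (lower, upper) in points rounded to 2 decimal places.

(-1.32, -0.68)

This is a matched-pairs design, so SE = s_d/√n = 1.0/√38 = 0.1622.
Margin = 1.960 × 0.1622 = 0.3179; the interval is -1.0 ± 0.3179 = (-1.32, -0.68).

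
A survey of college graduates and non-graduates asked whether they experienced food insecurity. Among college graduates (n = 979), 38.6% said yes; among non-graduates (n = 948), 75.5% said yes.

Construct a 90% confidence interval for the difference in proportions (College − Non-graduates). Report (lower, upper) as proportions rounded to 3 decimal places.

(-0.403, -0.335)

SE₁ = √(p̂₁(1−p̂₁)/n₁) = √(0.3860·0.6140/979) = 0.01556; SE₂ = √(0.7550·0.2450/948) = 0.01397.
Independent samples: SE of the difference = √(SE₁² + SE₂²) = √(0.0002421136 + 0.0001951609) = 0.02091.
z* for 90% confidence is 1.645, so the margin of error is 1.645 × 0.02091 = 0.03440.
Point estimate p̂₁ − p̂₂ = 0.3860 − 0.7550 = -0.3690.
-0.3690 ± 0.03440 → (-0.403, -0.335).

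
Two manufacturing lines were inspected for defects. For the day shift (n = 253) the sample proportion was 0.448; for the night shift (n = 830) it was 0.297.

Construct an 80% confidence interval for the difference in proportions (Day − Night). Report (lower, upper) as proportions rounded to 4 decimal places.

(0.1061, 0.1959)

The two standard errors are √(0.4480×0.5520/253) = 0.03126 and √(0.2970×0.7030/830) = 0.01586.
Because the samples are independent, SE_diff = √(0.03126² + 0.01586²) = 0.03505.
Using z* = 1.282 for 80%, ME = 1.282 × 0.03505 = 0.04493.
p̂₁ − p̂₂ = 0.1510; interval 0.1510 ± 0.04493 gives (0.1061, 0.1959).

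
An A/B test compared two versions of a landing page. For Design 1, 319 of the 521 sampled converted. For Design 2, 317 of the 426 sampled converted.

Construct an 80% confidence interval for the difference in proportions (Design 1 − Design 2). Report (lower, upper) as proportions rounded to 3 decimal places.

(-0.170, -0.093)

p̂₁ = 319/521 = 0.6123 and p̂₂ = 317/426 = 0.7441.
SE₁ = √(p̂₁(1−p̂₁)/n₁) = √(0.6123·0.3877/521) = 0.02135; SE₂ = √(0.7441·0.2559/426) = 0.02114.
Independent samples: SE of the difference = √(SE₁² + SE₂²) = √(0.0004558225 + 0.0004468996) = 0.03005.
z* for 80% confidence is 1.282, so the margin of error is 1.282 × 0.03005 = 0.03852.
Point estimate p̂₁ − p̂₂ = 0.6123 − 0.7441 = -0.1318.
-0.1318 ± 0.03852 → (-0.170, -0.093).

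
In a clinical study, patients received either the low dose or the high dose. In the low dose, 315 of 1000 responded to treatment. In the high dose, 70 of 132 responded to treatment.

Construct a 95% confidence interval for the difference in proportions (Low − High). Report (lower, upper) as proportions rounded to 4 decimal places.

p̂₁ = 315/1000 = 0.3150 and p̂₂ = 70/132 = 0.5303.
SE₁ = √(p̂₁(1−p̂₁)/n₁) = √(0.3150·0.6850/1000) = 0.01469; SE₂ = √(0.5303·0.4697/132) = 0.04344.
Independent samples: SE of the difference = √(SE₁² + SE₂²) = √(0.0002157961 + 0.0018870336) = 0.04586.
z* for 95% confidence is 1.960, so the margin of error is 1.960 × 0.04586 = 0.08989.
Point estimate p̂₁ − p̂₂ = 0.3150 − 0.5303 = -0.2153.
-0.2153 ± 0.08989 → (-0.3052, -0.1254).

(-0.3052, -0.1254)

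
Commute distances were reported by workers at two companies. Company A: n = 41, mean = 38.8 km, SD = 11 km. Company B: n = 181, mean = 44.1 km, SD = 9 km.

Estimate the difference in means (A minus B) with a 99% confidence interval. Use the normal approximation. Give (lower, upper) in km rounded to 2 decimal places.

(-10.05, -0.55)

Per-group SEs: s₁/√n₁ = 11/√41 = 1.7179, s₂/√n₂ = 9/√181 = 0.6690.
Unpooled SE of the difference: √(2.95118041 + 0.447561) = 1.8436.
Margin of error = z* · SE = 2.576 × 1.8436 = 4.7491.
x̄₁ − x̄₂ = 38.8 − 44.1 = -5.3000.
CI: -5.3000 ± 4.7491 = (-10.05, -0.55).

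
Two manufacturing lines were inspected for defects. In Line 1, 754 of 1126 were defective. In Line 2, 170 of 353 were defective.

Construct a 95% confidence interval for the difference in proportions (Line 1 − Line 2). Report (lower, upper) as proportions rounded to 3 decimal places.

Sample proportions: 754/1126 = 0.6696, 170/353 = 0.4816.
Each SE is √(p̂(1−p̂)/n): √(0.6696·0.3304/1126) = 0.01402 and √(0.4816·0.5184/353) = 0.02659.
SE(p̂₁ − p̂₂) = √(SE₁² + SE₂²) = √(0.0001965604 + 0.0007070281) = 0.03006, since the two samples are independent.
At 95% confidence z* = 1.960; margin = 1.960 × 0.03006 = 0.05892.
The difference is 0.6696 − 0.4816 = 0.1880, so the interval is 0.1880 ± 0.05892 = (0.129, 0.247).

(0.129, 0.247)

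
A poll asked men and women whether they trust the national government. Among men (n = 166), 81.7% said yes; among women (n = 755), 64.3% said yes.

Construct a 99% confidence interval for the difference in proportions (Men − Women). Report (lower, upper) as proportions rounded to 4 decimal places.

(0.0846, 0.2634)

The two standard errors are √(0.8170×0.1830/166) = 0.03001 and √(0.6430×0.3570/755) = 0.01744.
Because the samples are independent, SE_diff = √(0.03001² + 0.01744²) = 0.03471.
Using z* = 2.576 for 99%, ME = 2.576 × 0.03471 = 0.08941.
p̂₁ − p̂₂ = 0.1740; interval 0.1740 ± 0.08941 gives (0.0846, 0.2634).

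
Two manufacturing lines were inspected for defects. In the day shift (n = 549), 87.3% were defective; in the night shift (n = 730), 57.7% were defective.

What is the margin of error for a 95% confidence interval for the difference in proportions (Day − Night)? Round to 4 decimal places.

SE₁ = √(p̂₁(1−p̂₁)/n₁) = √(0.8730·0.1270/549) = 0.01421; SE₂ = √(0.5770·0.4230/730) = 0.01829.
Independent samples: SE of the difference = √(SE₁² + SE₂²) = √(0.0002019241 + 0.0003345241) = 0.02316.
z* for 95% confidence is 1.960, so the margin of error is 1.960 × 0.02316 = 0.04539.

0.0454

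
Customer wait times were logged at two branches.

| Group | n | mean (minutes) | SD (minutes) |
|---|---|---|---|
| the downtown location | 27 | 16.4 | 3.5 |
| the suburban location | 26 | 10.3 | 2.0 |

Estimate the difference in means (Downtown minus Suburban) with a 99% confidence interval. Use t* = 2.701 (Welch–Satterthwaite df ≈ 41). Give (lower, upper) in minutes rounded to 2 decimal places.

(3.99, 8.21)

Per-group SEs: s₁/√n₁ = 3.5/√27 = 0.6736, s₂/√n₂ = 2.0/√26 = 0.3922.
Unpooled SE of the difference: √(0.45373696 + 0.15382084) = 0.7795.
Margin of error = t* · SE = 2.701 × 0.7795 = 2.1054.
x̄₁ − x̄₂ = 16.4 − 10.3 = 6.1000.
CI: 6.1000 ± 2.1054 = (3.99, 8.21).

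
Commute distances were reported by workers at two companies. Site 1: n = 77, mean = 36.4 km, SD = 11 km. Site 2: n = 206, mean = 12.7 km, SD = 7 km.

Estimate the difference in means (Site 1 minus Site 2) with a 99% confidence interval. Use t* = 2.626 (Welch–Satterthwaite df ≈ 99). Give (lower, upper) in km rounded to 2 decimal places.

(20.17, 27.23)

Standard errors of each mean: 11/√77 = 1.2536 and 7/√206 = 0.4877.
SE(x̄₁ − x̄₂) = √(1.2536² + 0.4877²) = 1.3451 for independent samples with unequal variances.
With t* = 2.626, the margin is 2.626 × 1.3451 = 3.5322.
x̄₁ − x̄₂ = 36.4 − 12.7 = 23.7000; the interval is 23.7000 ± 3.5322 = (20.17, 27.23).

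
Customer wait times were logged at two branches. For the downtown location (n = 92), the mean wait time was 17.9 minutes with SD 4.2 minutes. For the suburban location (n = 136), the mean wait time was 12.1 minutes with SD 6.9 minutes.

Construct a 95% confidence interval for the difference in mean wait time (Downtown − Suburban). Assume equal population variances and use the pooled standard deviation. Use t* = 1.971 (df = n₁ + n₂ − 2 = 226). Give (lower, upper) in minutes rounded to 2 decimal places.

(4.21, 7.39)

s_p = √[((n₁−1)s₁² + (n₂−1)s₂²)/(n₁+n₂−2)] = √[(91·4.2² + 135·6.9²)/226] = 5.9617.
SE = 5.9617·√(1/92 + 1/136) = 0.8048.
With t* = 1.971, margin = 1.971 × 0.8048 = 1.5863.
x̄₁ − x̄₂ = 17.9 − 12.1 = 5.8000; interval 5.8000 ± 1.5863 = (4.21, 7.39).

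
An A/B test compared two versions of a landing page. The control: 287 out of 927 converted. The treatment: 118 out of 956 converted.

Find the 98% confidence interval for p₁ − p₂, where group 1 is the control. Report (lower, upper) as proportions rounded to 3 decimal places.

First, p̂₁ = 287/927 = 0.3096; p̂₂ = 118/956 = 0.1234.
The two standard errors are √(0.3096×0.6904/927) = 0.01518 and √(0.1234×0.8766/956) = 0.01064.
Because the samples are independent, SE_diff = √(0.01518² + 0.01064²) = 0.01854.
Using z* = 2.326 for 98%, ME = 2.326 × 0.01854 = 0.04312.
p̂₁ − p̂₂ = 0.1862; interval 0.1862 ± 0.04312 gives (0.143, 0.229).

(0.143, 0.229)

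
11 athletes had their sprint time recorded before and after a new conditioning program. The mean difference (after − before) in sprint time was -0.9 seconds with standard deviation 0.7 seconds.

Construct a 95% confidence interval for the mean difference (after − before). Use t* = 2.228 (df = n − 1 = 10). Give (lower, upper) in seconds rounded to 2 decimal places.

(-1.37, -0.43)

This is a matched-pairs design, so SE = s_d/√n = 0.7/√11 = 0.2111.
Margin = 2.228 × 0.2111 = 0.4703; the interval is -0.9 ± 0.4703 = (-1.37, -0.43).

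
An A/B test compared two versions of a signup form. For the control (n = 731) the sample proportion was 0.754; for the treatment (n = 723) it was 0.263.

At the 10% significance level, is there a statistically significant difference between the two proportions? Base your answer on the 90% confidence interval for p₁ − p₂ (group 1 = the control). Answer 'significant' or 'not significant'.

significant

Each SE is √(p̂(1−p̂)/n): √(0.7540·0.2460/731) = 0.01593 and √(0.2630·0.7370/723) = 0.01637.
SE(p̂₁ − p̂₂) = √(SE₁² + SE₂²) = √(0.0002537649 + 0.0002679769) = 0.02284, since the two samples are independent.
At 90% confidence z* = 1.645; margin = 1.645 × 0.02284 = 0.03757.
The difference is 0.7540 − 0.2630 = 0.4910, so the interval is 0.4910 ± 0.03757 = (0.45343, 0.52857).
The interval (0.45343, 0.52857) does not contain 0, so the difference is significant.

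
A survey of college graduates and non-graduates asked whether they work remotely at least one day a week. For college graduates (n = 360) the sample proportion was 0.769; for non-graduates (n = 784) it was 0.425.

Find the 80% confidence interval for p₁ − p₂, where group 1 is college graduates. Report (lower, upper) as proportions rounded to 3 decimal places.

SE₁ = √(p̂₁(1−p̂₁)/n₁) = √(0.7690·0.2310/360) = 0.02221; SE₂ = √(0.4250·0.5750/784) = 0.01766.
Independent samples: SE of the difference = √(SE₁² + SE₂²) = √(0.0004932841 + 0.0003118756) = 0.02838.
z* for 80% confidence is 1.282, so the margin of error is 1.282 × 0.02838 = 0.03638.
Point estimate p̂₁ − p̂₂ = 0.7690 − 0.4250 = 0.3440.
0.3440 ± 0.03638 → (0.308, 0.380).

(0.308, 0.380)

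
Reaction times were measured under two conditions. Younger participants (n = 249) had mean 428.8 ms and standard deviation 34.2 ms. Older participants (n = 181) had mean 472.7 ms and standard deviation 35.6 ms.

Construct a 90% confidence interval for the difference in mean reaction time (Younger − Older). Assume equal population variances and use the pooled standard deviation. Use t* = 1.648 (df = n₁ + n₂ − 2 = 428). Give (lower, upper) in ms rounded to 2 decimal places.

Pooled variance s_p² = [248·34.2² + 180·35.6²] / (249+181−2) = 1210.7372, so s_p = 34.7956.
SE_diff = s_p·√(1/n₁ + 1/n₂) = 34.7956·√(1/249 + 1/181) = 3.3988.
t* = 1.648; margin = 1.648 × 3.3988 = 5.6012.
Difference = 428.8 − 472.7 = -43.9000.
-43.9000 ± 5.6012 → (-49.50, -38.30).

(-49.50, -38.30)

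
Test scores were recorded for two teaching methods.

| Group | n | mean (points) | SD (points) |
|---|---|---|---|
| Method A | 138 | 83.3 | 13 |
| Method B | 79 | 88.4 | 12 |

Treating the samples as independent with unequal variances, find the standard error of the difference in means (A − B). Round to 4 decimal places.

1.7457

Standard errors of each mean: 13/√138 = 1.1066 and 12/√79 = 1.3501.
SE(x̄₁ − x̄₂) = √(1.1066² + 1.3501²) = 1.7457 for independent samples with unequal variances.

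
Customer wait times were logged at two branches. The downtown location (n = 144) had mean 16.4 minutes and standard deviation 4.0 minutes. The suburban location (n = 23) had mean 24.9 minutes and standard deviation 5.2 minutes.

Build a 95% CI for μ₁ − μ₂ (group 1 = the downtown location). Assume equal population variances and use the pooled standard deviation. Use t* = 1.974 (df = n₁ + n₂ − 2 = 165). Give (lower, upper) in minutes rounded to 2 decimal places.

(-10.35, -6.65)

s_p = √[((n₁−1)s₁² + (n₂−1)s₂²)/(n₁+n₂−2)] = √[(143·4.0² + 22·5.2²)/165] = 4.1800.
SE = 4.1800·√(1/144 + 1/23) = 0.9386.
With t* = 1.974, margin = 1.974 × 0.9386 = 1.8528.
x̄₁ − x̄₂ = 16.4 − 24.9 = -8.5000; interval -8.5000 ± 1.8528 = (-10.35, -6.65).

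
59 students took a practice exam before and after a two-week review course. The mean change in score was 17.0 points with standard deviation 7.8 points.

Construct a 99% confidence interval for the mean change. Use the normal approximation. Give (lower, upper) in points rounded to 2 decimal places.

(14.38, 19.62)

This is a matched-pairs design, so SE = s_d/√n = 7.8/√59 = 1.0155.
Margin = 2.576 × 1.0155 = 2.6159; the interval is 17.0 ± 2.6159 = (14.38, 19.62).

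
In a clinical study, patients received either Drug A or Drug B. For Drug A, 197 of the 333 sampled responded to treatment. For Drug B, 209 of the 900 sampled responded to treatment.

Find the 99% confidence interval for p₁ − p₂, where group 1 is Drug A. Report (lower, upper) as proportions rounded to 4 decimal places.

(0.2811, 0.4377)

Sample proportions: 197/333 = 0.5916, 209/900 = 0.2322.
Each SE is √(p̂(1−p̂)/n): √(0.5916·0.4084/333) = 0.02694 and √(0.2322·0.7678/900) = 0.01407.
SE(p̂₁ − p̂₂) = √(SE₁² + SE₂²) = √(0.0007257636 + 0.0001979649) = 0.03039, since the two samples are independent.
At 99% confidence z* = 2.576; margin = 2.576 × 0.03039 = 0.07828.
The difference is 0.5916 − 0.2322 = 0.3594, so the interval is 0.3594 ± 0.07828 = (0.2811, 0.4377).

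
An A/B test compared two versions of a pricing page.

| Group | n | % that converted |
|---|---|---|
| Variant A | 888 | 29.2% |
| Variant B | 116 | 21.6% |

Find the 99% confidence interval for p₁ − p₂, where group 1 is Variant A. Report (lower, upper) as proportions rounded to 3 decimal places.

(-0.030, 0.182)

Each SE is √(p̂(1−p̂)/n): √(0.2920·0.7080/888) = 0.01526 and √(0.2160·0.7840/116) = 0.03821.
SE(p̂₁ − p̂₂) = √(SE₁² + SE₂²) = √(0.0002328676 + 0.0014600041) = 0.04114, since the two samples are independent.
At 99% confidence z* = 2.576; margin = 2.576 × 0.04114 = 0.10598.
The difference is 0.2920 − 0.2160 = 0.0760, so the interval is 0.0760 ± 0.10598 = (-0.030, 0.182).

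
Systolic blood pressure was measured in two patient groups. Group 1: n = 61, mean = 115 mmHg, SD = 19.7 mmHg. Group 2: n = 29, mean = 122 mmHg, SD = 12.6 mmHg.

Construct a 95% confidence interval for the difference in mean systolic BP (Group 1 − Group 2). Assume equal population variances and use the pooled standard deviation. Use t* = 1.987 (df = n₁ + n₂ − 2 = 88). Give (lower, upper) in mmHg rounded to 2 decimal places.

Pooled variance s_p² = [60·19.7² + 28·12.6²] / (61+29−2) = 315.1214, so s_p = 17.7517.
SE_diff = s_p·√(1/n₁ + 1/n₂) = 17.7517·√(1/61 + 1/29) = 4.0040.
t* = 1.987; margin = 1.987 × 4.0040 = 7.9559.
Difference = 115 − 122 = -7.0000.
-7.0000 ± 7.9559 → (-14.96, 0.96).

(-14.96, 0.96)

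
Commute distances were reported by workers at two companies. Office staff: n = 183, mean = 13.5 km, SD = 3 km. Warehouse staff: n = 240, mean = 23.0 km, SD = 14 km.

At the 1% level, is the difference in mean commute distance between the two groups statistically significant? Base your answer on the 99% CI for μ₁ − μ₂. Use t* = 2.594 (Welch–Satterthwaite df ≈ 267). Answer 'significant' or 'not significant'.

significant

Standard errors of each mean: 3/√183 = 0.2218 and 14/√240 = 0.9037.
SE(x̄₁ − x̄₂) = √(0.2218² + 0.9037²) = 0.9305 for independent samples with unequal variances.
With t* = 2.594, the margin is 2.594 × 0.9305 = 2.4137.
x̄₁ − x̄₂ = 13.5 − 23.0 = -9.5000; the interval is -9.5000 ± 2.4137 = (-11.9137, -7.0863).
The interval (-11.9137, -7.0863) does not contain 0, so the difference is significant.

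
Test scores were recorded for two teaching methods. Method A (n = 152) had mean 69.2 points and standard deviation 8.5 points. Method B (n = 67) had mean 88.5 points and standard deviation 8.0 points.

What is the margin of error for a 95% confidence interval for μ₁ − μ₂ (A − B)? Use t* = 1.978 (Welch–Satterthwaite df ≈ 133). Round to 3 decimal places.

Per-group SEs: s₁/√n₁ = 8.5/√152 = 0.6894, s₂/√n₂ = 8.0/√67 = 0.9774.
Unpooled SE of the difference: √(0.47527236 + 0.95531076) = 1.1961.
Margin of error = t* · SE = 1.978 × 1.1961 = 2.3659.

2.366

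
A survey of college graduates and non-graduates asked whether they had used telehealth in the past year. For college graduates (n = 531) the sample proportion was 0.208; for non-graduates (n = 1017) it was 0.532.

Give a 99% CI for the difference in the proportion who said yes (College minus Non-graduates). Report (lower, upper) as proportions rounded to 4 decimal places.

(-0.3847, -0.2633)

SE₁ = √(p̂₁(1−p̂₁)/n₁) = √(0.2080·0.7920/531) = 0.01761; SE₂ = √(0.5320·0.4680/1017) = 0.01565.
Independent samples: SE of the difference = √(SE₁² + SE₂²) = √(0.0003101121 + 0.0002449225) = 0.02356.
z* for 99% confidence is 2.576, so the margin of error is 2.576 × 0.02356 = 0.06069.
Point estimate p̂₁ − p̂₂ = 0.2080 − 0.5320 = -0.3240.
-0.3240 ± 0.06069 → (-0.3847, -0.2633).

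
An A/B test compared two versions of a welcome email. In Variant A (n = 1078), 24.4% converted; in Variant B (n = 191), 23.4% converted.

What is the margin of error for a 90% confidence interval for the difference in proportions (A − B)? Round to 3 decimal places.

0.055

Each SE is √(p̂(1−p̂)/n): √(0.2440·0.7560/1078) = 0.01308 and √(0.2340·0.7660/191) = 0.03063.
SE(p̂₁ − p̂₂) = √(SE₁² + SE₂²) = √(0.0001710864 + 0.0009381969) = 0.03331, since the two samples are independent.
At 90% confidence z* = 1.645; margin = 1.645 × 0.03331 = 0.05479.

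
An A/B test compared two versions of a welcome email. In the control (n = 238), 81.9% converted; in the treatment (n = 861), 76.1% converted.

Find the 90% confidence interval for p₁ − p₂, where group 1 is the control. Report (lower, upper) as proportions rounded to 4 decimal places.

The two standard errors are √(0.8190×0.1810/238) = 0.02496 and √(0.7610×0.2390/861) = 0.01453.
Because the samples are independent, SE_diff = √(0.02496² + 0.01453²) = 0.02888.
Using z* = 1.645 for 90%, ME = 1.645 × 0.02888 = 0.04751.
p̂₁ − p̂₂ = 0.0580; interval 0.0580 ± 0.04751 gives (0.0105, 0.1055).

(0.0105, 0.1055)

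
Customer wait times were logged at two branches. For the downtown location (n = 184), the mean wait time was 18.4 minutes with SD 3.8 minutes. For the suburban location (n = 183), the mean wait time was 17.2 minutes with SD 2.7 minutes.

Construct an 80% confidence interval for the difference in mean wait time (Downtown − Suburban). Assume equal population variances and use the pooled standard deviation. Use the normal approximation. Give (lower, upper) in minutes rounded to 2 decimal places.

(0.76, 1.64)

Pooled variance s_p² = [183·3.8² + 182·2.7²] / (184+183−2) = 10.8748, so s_p = 3.2977.
SE_diff = s_p·√(1/n₁ + 1/n₂) = 3.2977·√(1/184 + 1/183) = 0.3443.
z* = 1.282; margin = 1.282 × 0.3443 = 0.4414.
Difference = 18.4 − 17.2 = 1.2000.
1.2000 ± 0.4414 → (0.76, 1.64).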